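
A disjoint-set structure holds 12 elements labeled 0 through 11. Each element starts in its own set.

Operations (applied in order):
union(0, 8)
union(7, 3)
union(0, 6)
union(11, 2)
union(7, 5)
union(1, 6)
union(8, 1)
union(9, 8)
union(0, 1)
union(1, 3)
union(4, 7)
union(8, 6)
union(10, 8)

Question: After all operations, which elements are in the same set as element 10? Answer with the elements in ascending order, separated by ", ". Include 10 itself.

Answer: 0, 1, 3, 4, 5, 6, 7, 8, 9, 10

Derivation:
Step 1: union(0, 8) -> merged; set of 0 now {0, 8}
Step 2: union(7, 3) -> merged; set of 7 now {3, 7}
Step 3: union(0, 6) -> merged; set of 0 now {0, 6, 8}
Step 4: union(11, 2) -> merged; set of 11 now {2, 11}
Step 5: union(7, 5) -> merged; set of 7 now {3, 5, 7}
Step 6: union(1, 6) -> merged; set of 1 now {0, 1, 6, 8}
Step 7: union(8, 1) -> already same set; set of 8 now {0, 1, 6, 8}
Step 8: union(9, 8) -> merged; set of 9 now {0, 1, 6, 8, 9}
Step 9: union(0, 1) -> already same set; set of 0 now {0, 1, 6, 8, 9}
Step 10: union(1, 3) -> merged; set of 1 now {0, 1, 3, 5, 6, 7, 8, 9}
Step 11: union(4, 7) -> merged; set of 4 now {0, 1, 3, 4, 5, 6, 7, 8, 9}
Step 12: union(8, 6) -> already same set; set of 8 now {0, 1, 3, 4, 5, 6, 7, 8, 9}
Step 13: union(10, 8) -> merged; set of 10 now {0, 1, 3, 4, 5, 6, 7, 8, 9, 10}
Component of 10: {0, 1, 3, 4, 5, 6, 7, 8, 9, 10}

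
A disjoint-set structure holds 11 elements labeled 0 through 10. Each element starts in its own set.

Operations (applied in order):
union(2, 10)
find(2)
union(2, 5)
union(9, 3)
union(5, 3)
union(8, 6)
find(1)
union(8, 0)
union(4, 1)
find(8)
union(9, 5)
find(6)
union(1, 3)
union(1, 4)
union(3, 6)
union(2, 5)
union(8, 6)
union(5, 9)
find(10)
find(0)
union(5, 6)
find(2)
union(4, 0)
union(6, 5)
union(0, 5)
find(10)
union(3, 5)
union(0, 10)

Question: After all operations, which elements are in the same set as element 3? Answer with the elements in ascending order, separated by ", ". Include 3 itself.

Answer: 0, 1, 2, 3, 4, 5, 6, 8, 9, 10

Derivation:
Step 1: union(2, 10) -> merged; set of 2 now {2, 10}
Step 2: find(2) -> no change; set of 2 is {2, 10}
Step 3: union(2, 5) -> merged; set of 2 now {2, 5, 10}
Step 4: union(9, 3) -> merged; set of 9 now {3, 9}
Step 5: union(5, 3) -> merged; set of 5 now {2, 3, 5, 9, 10}
Step 6: union(8, 6) -> merged; set of 8 now {6, 8}
Step 7: find(1) -> no change; set of 1 is {1}
Step 8: union(8, 0) -> merged; set of 8 now {0, 6, 8}
Step 9: union(4, 1) -> merged; set of 4 now {1, 4}
Step 10: find(8) -> no change; set of 8 is {0, 6, 8}
Step 11: union(9, 5) -> already same set; set of 9 now {2, 3, 5, 9, 10}
Step 12: find(6) -> no change; set of 6 is {0, 6, 8}
Step 13: union(1, 3) -> merged; set of 1 now {1, 2, 3, 4, 5, 9, 10}
Step 14: union(1, 4) -> already same set; set of 1 now {1, 2, 3, 4, 5, 9, 10}
Step 15: union(3, 6) -> merged; set of 3 now {0, 1, 2, 3, 4, 5, 6, 8, 9, 10}
Step 16: union(2, 5) -> already same set; set of 2 now {0, 1, 2, 3, 4, 5, 6, 8, 9, 10}
Step 17: union(8, 6) -> already same set; set of 8 now {0, 1, 2, 3, 4, 5, 6, 8, 9, 10}
Step 18: union(5, 9) -> already same set; set of 5 now {0, 1, 2, 3, 4, 5, 6, 8, 9, 10}
Step 19: find(10) -> no change; set of 10 is {0, 1, 2, 3, 4, 5, 6, 8, 9, 10}
Step 20: find(0) -> no change; set of 0 is {0, 1, 2, 3, 4, 5, 6, 8, 9, 10}
Step 21: union(5, 6) -> already same set; set of 5 now {0, 1, 2, 3, 4, 5, 6, 8, 9, 10}
Step 22: find(2) -> no change; set of 2 is {0, 1, 2, 3, 4, 5, 6, 8, 9, 10}
Step 23: union(4, 0) -> already same set; set of 4 now {0, 1, 2, 3, 4, 5, 6, 8, 9, 10}
Step 24: union(6, 5) -> already same set; set of 6 now {0, 1, 2, 3, 4, 5, 6, 8, 9, 10}
Step 25: union(0, 5) -> already same set; set of 0 now {0, 1, 2, 3, 4, 5, 6, 8, 9, 10}
Step 26: find(10) -> no change; set of 10 is {0, 1, 2, 3, 4, 5, 6, 8, 9, 10}
Step 27: union(3, 5) -> already same set; set of 3 now {0, 1, 2, 3, 4, 5, 6, 8, 9, 10}
Step 28: union(0, 10) -> already same set; set of 0 now {0, 1, 2, 3, 4, 5, 6, 8, 9, 10}
Component of 3: {0, 1, 2, 3, 4, 5, 6, 8, 9, 10}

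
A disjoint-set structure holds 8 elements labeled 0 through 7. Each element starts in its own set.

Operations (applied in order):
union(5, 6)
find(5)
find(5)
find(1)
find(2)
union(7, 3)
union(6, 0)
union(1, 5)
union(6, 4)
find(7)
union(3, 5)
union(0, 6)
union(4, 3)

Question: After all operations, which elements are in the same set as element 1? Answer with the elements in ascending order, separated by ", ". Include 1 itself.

Answer: 0, 1, 3, 4, 5, 6, 7

Derivation:
Step 1: union(5, 6) -> merged; set of 5 now {5, 6}
Step 2: find(5) -> no change; set of 5 is {5, 6}
Step 3: find(5) -> no change; set of 5 is {5, 6}
Step 4: find(1) -> no change; set of 1 is {1}
Step 5: find(2) -> no change; set of 2 is {2}
Step 6: union(7, 3) -> merged; set of 7 now {3, 7}
Step 7: union(6, 0) -> merged; set of 6 now {0, 5, 6}
Step 8: union(1, 5) -> merged; set of 1 now {0, 1, 5, 6}
Step 9: union(6, 4) -> merged; set of 6 now {0, 1, 4, 5, 6}
Step 10: find(7) -> no change; set of 7 is {3, 7}
Step 11: union(3, 5) -> merged; set of 3 now {0, 1, 3, 4, 5, 6, 7}
Step 12: union(0, 6) -> already same set; set of 0 now {0, 1, 3, 4, 5, 6, 7}
Step 13: union(4, 3) -> already same set; set of 4 now {0, 1, 3, 4, 5, 6, 7}
Component of 1: {0, 1, 3, 4, 5, 6, 7}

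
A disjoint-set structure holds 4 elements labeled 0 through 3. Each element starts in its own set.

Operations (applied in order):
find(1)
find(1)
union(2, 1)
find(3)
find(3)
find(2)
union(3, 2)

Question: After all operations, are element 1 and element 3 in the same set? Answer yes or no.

Answer: yes

Derivation:
Step 1: find(1) -> no change; set of 1 is {1}
Step 2: find(1) -> no change; set of 1 is {1}
Step 3: union(2, 1) -> merged; set of 2 now {1, 2}
Step 4: find(3) -> no change; set of 3 is {3}
Step 5: find(3) -> no change; set of 3 is {3}
Step 6: find(2) -> no change; set of 2 is {1, 2}
Step 7: union(3, 2) -> merged; set of 3 now {1, 2, 3}
Set of 1: {1, 2, 3}; 3 is a member.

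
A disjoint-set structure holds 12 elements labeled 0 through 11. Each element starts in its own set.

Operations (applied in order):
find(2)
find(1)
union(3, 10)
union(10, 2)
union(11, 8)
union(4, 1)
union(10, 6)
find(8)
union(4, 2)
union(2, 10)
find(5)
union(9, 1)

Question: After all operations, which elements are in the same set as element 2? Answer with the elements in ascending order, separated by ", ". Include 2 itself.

Step 1: find(2) -> no change; set of 2 is {2}
Step 2: find(1) -> no change; set of 1 is {1}
Step 3: union(3, 10) -> merged; set of 3 now {3, 10}
Step 4: union(10, 2) -> merged; set of 10 now {2, 3, 10}
Step 5: union(11, 8) -> merged; set of 11 now {8, 11}
Step 6: union(4, 1) -> merged; set of 4 now {1, 4}
Step 7: union(10, 6) -> merged; set of 10 now {2, 3, 6, 10}
Step 8: find(8) -> no change; set of 8 is {8, 11}
Step 9: union(4, 2) -> merged; set of 4 now {1, 2, 3, 4, 6, 10}
Step 10: union(2, 10) -> already same set; set of 2 now {1, 2, 3, 4, 6, 10}
Step 11: find(5) -> no change; set of 5 is {5}
Step 12: union(9, 1) -> merged; set of 9 now {1, 2, 3, 4, 6, 9, 10}
Component of 2: {1, 2, 3, 4, 6, 9, 10}

Answer: 1, 2, 3, 4, 6, 9, 10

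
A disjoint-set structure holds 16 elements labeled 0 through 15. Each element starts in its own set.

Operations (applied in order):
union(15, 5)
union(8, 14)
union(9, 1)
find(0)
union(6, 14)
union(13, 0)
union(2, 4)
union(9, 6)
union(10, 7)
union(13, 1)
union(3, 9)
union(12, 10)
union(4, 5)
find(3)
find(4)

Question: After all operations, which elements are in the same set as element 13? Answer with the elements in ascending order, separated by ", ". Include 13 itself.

Step 1: union(15, 5) -> merged; set of 15 now {5, 15}
Step 2: union(8, 14) -> merged; set of 8 now {8, 14}
Step 3: union(9, 1) -> merged; set of 9 now {1, 9}
Step 4: find(0) -> no change; set of 0 is {0}
Step 5: union(6, 14) -> merged; set of 6 now {6, 8, 14}
Step 6: union(13, 0) -> merged; set of 13 now {0, 13}
Step 7: union(2, 4) -> merged; set of 2 now {2, 4}
Step 8: union(9, 6) -> merged; set of 9 now {1, 6, 8, 9, 14}
Step 9: union(10, 7) -> merged; set of 10 now {7, 10}
Step 10: union(13, 1) -> merged; set of 13 now {0, 1, 6, 8, 9, 13, 14}
Step 11: union(3, 9) -> merged; set of 3 now {0, 1, 3, 6, 8, 9, 13, 14}
Step 12: union(12, 10) -> merged; set of 12 now {7, 10, 12}
Step 13: union(4, 5) -> merged; set of 4 now {2, 4, 5, 15}
Step 14: find(3) -> no change; set of 3 is {0, 1, 3, 6, 8, 9, 13, 14}
Step 15: find(4) -> no change; set of 4 is {2, 4, 5, 15}
Component of 13: {0, 1, 3, 6, 8, 9, 13, 14}

Answer: 0, 1, 3, 6, 8, 9, 13, 14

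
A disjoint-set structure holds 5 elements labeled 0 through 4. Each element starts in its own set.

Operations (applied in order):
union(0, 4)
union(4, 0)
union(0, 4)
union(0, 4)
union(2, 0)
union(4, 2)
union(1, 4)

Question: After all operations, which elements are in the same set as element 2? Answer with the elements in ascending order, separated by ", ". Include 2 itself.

Step 1: union(0, 4) -> merged; set of 0 now {0, 4}
Step 2: union(4, 0) -> already same set; set of 4 now {0, 4}
Step 3: union(0, 4) -> already same set; set of 0 now {0, 4}
Step 4: union(0, 4) -> already same set; set of 0 now {0, 4}
Step 5: union(2, 0) -> merged; set of 2 now {0, 2, 4}
Step 6: union(4, 2) -> already same set; set of 4 now {0, 2, 4}
Step 7: union(1, 4) -> merged; set of 1 now {0, 1, 2, 4}
Component of 2: {0, 1, 2, 4}

Answer: 0, 1, 2, 4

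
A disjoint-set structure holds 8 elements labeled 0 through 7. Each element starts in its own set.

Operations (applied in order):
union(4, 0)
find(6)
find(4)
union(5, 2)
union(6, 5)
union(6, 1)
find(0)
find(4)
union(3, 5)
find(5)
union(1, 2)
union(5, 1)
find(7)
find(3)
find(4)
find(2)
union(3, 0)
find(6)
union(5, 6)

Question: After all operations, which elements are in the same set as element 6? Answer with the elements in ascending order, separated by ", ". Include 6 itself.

Step 1: union(4, 0) -> merged; set of 4 now {0, 4}
Step 2: find(6) -> no change; set of 6 is {6}
Step 3: find(4) -> no change; set of 4 is {0, 4}
Step 4: union(5, 2) -> merged; set of 5 now {2, 5}
Step 5: union(6, 5) -> merged; set of 6 now {2, 5, 6}
Step 6: union(6, 1) -> merged; set of 6 now {1, 2, 5, 6}
Step 7: find(0) -> no change; set of 0 is {0, 4}
Step 8: find(4) -> no change; set of 4 is {0, 4}
Step 9: union(3, 5) -> merged; set of 3 now {1, 2, 3, 5, 6}
Step 10: find(5) -> no change; set of 5 is {1, 2, 3, 5, 6}
Step 11: union(1, 2) -> already same set; set of 1 now {1, 2, 3, 5, 6}
Step 12: union(5, 1) -> already same set; set of 5 now {1, 2, 3, 5, 6}
Step 13: find(7) -> no change; set of 7 is {7}
Step 14: find(3) -> no change; set of 3 is {1, 2, 3, 5, 6}
Step 15: find(4) -> no change; set of 4 is {0, 4}
Step 16: find(2) -> no change; set of 2 is {1, 2, 3, 5, 6}
Step 17: union(3, 0) -> merged; set of 3 now {0, 1, 2, 3, 4, 5, 6}
Step 18: find(6) -> no change; set of 6 is {0, 1, 2, 3, 4, 5, 6}
Step 19: union(5, 6) -> already same set; set of 5 now {0, 1, 2, 3, 4, 5, 6}
Component of 6: {0, 1, 2, 3, 4, 5, 6}

Answer: 0, 1, 2, 3, 4, 5, 6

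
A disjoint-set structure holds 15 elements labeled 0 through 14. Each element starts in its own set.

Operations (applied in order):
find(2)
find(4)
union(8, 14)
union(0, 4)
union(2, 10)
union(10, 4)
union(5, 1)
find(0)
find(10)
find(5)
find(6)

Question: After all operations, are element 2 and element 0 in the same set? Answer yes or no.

Step 1: find(2) -> no change; set of 2 is {2}
Step 2: find(4) -> no change; set of 4 is {4}
Step 3: union(8, 14) -> merged; set of 8 now {8, 14}
Step 4: union(0, 4) -> merged; set of 0 now {0, 4}
Step 5: union(2, 10) -> merged; set of 2 now {2, 10}
Step 6: union(10, 4) -> merged; set of 10 now {0, 2, 4, 10}
Step 7: union(5, 1) -> merged; set of 5 now {1, 5}
Step 8: find(0) -> no change; set of 0 is {0, 2, 4, 10}
Step 9: find(10) -> no change; set of 10 is {0, 2, 4, 10}
Step 10: find(5) -> no change; set of 5 is {1, 5}
Step 11: find(6) -> no change; set of 6 is {6}
Set of 2: {0, 2, 4, 10}; 0 is a member.

Answer: yes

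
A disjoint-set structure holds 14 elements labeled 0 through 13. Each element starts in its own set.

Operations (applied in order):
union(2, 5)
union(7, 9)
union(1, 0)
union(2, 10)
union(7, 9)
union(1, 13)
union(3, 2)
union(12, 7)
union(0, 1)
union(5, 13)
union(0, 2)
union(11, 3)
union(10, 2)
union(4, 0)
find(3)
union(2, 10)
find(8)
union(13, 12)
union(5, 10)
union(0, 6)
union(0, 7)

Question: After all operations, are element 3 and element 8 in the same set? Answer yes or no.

Answer: no

Derivation:
Step 1: union(2, 5) -> merged; set of 2 now {2, 5}
Step 2: union(7, 9) -> merged; set of 7 now {7, 9}
Step 3: union(1, 0) -> merged; set of 1 now {0, 1}
Step 4: union(2, 10) -> merged; set of 2 now {2, 5, 10}
Step 5: union(7, 9) -> already same set; set of 7 now {7, 9}
Step 6: union(1, 13) -> merged; set of 1 now {0, 1, 13}
Step 7: union(3, 2) -> merged; set of 3 now {2, 3, 5, 10}
Step 8: union(12, 7) -> merged; set of 12 now {7, 9, 12}
Step 9: union(0, 1) -> already same set; set of 0 now {0, 1, 13}
Step 10: union(5, 13) -> merged; set of 5 now {0, 1, 2, 3, 5, 10, 13}
Step 11: union(0, 2) -> already same set; set of 0 now {0, 1, 2, 3, 5, 10, 13}
Step 12: union(11, 3) -> merged; set of 11 now {0, 1, 2, 3, 5, 10, 11, 13}
Step 13: union(10, 2) -> already same set; set of 10 now {0, 1, 2, 3, 5, 10, 11, 13}
Step 14: union(4, 0) -> merged; set of 4 now {0, 1, 2, 3, 4, 5, 10, 11, 13}
Step 15: find(3) -> no change; set of 3 is {0, 1, 2, 3, 4, 5, 10, 11, 13}
Step 16: union(2, 10) -> already same set; set of 2 now {0, 1, 2, 3, 4, 5, 10, 11, 13}
Step 17: find(8) -> no change; set of 8 is {8}
Step 18: union(13, 12) -> merged; set of 13 now {0, 1, 2, 3, 4, 5, 7, 9, 10, 11, 12, 13}
Step 19: union(5, 10) -> already same set; set of 5 now {0, 1, 2, 3, 4, 5, 7, 9, 10, 11, 12, 13}
Step 20: union(0, 6) -> merged; set of 0 now {0, 1, 2, 3, 4, 5, 6, 7, 9, 10, 11, 12, 13}
Step 21: union(0, 7) -> already same set; set of 0 now {0, 1, 2, 3, 4, 5, 6, 7, 9, 10, 11, 12, 13}
Set of 3: {0, 1, 2, 3, 4, 5, 6, 7, 9, 10, 11, 12, 13}; 8 is not a member.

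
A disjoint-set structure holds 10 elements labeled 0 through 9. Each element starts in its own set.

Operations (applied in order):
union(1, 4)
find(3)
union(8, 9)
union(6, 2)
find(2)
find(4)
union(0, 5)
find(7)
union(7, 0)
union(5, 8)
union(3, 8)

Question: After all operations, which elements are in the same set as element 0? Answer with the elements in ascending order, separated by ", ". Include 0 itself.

Answer: 0, 3, 5, 7, 8, 9

Derivation:
Step 1: union(1, 4) -> merged; set of 1 now {1, 4}
Step 2: find(3) -> no change; set of 3 is {3}
Step 3: union(8, 9) -> merged; set of 8 now {8, 9}
Step 4: union(6, 2) -> merged; set of 6 now {2, 6}
Step 5: find(2) -> no change; set of 2 is {2, 6}
Step 6: find(4) -> no change; set of 4 is {1, 4}
Step 7: union(0, 5) -> merged; set of 0 now {0, 5}
Step 8: find(7) -> no change; set of 7 is {7}
Step 9: union(7, 0) -> merged; set of 7 now {0, 5, 7}
Step 10: union(5, 8) -> merged; set of 5 now {0, 5, 7, 8, 9}
Step 11: union(3, 8) -> merged; set of 3 now {0, 3, 5, 7, 8, 9}
Component of 0: {0, 3, 5, 7, 8, 9}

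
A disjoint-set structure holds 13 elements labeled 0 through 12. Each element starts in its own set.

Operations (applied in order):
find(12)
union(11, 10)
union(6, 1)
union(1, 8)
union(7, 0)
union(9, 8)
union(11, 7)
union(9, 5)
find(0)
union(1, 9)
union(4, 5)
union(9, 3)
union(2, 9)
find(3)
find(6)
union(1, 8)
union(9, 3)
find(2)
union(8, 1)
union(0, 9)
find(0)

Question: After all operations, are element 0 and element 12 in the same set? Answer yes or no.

Answer: no

Derivation:
Step 1: find(12) -> no change; set of 12 is {12}
Step 2: union(11, 10) -> merged; set of 11 now {10, 11}
Step 3: union(6, 1) -> merged; set of 6 now {1, 6}
Step 4: union(1, 8) -> merged; set of 1 now {1, 6, 8}
Step 5: union(7, 0) -> merged; set of 7 now {0, 7}
Step 6: union(9, 8) -> merged; set of 9 now {1, 6, 8, 9}
Step 7: union(11, 7) -> merged; set of 11 now {0, 7, 10, 11}
Step 8: union(9, 5) -> merged; set of 9 now {1, 5, 6, 8, 9}
Step 9: find(0) -> no change; set of 0 is {0, 7, 10, 11}
Step 10: union(1, 9) -> already same set; set of 1 now {1, 5, 6, 8, 9}
Step 11: union(4, 5) -> merged; set of 4 now {1, 4, 5, 6, 8, 9}
Step 12: union(9, 3) -> merged; set of 9 now {1, 3, 4, 5, 6, 8, 9}
Step 13: union(2, 9) -> merged; set of 2 now {1, 2, 3, 4, 5, 6, 8, 9}
Step 14: find(3) -> no change; set of 3 is {1, 2, 3, 4, 5, 6, 8, 9}
Step 15: find(6) -> no change; set of 6 is {1, 2, 3, 4, 5, 6, 8, 9}
Step 16: union(1, 8) -> already same set; set of 1 now {1, 2, 3, 4, 5, 6, 8, 9}
Step 17: union(9, 3) -> already same set; set of 9 now {1, 2, 3, 4, 5, 6, 8, 9}
Step 18: find(2) -> no change; set of 2 is {1, 2, 3, 4, 5, 6, 8, 9}
Step 19: union(8, 1) -> already same set; set of 8 now {1, 2, 3, 4, 5, 6, 8, 9}
Step 20: union(0, 9) -> merged; set of 0 now {0, 1, 2, 3, 4, 5, 6, 7, 8, 9, 10, 11}
Step 21: find(0) -> no change; set of 0 is {0, 1, 2, 3, 4, 5, 6, 7, 8, 9, 10, 11}
Set of 0: {0, 1, 2, 3, 4, 5, 6, 7, 8, 9, 10, 11}; 12 is not a member.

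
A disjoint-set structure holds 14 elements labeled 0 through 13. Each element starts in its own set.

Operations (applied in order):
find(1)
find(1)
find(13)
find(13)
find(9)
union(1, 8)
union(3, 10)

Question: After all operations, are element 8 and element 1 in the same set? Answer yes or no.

Answer: yes

Derivation:
Step 1: find(1) -> no change; set of 1 is {1}
Step 2: find(1) -> no change; set of 1 is {1}
Step 3: find(13) -> no change; set of 13 is {13}
Step 4: find(13) -> no change; set of 13 is {13}
Step 5: find(9) -> no change; set of 9 is {9}
Step 6: union(1, 8) -> merged; set of 1 now {1, 8}
Step 7: union(3, 10) -> merged; set of 3 now {3, 10}
Set of 8: {1, 8}; 1 is a member.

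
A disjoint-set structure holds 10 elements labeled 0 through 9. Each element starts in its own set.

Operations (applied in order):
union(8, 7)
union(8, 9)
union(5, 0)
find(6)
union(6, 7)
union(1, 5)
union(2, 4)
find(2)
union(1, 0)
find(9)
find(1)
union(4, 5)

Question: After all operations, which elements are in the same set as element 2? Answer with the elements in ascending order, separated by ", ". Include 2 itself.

Step 1: union(8, 7) -> merged; set of 8 now {7, 8}
Step 2: union(8, 9) -> merged; set of 8 now {7, 8, 9}
Step 3: union(5, 0) -> merged; set of 5 now {0, 5}
Step 4: find(6) -> no change; set of 6 is {6}
Step 5: union(6, 7) -> merged; set of 6 now {6, 7, 8, 9}
Step 6: union(1, 5) -> merged; set of 1 now {0, 1, 5}
Step 7: union(2, 4) -> merged; set of 2 now {2, 4}
Step 8: find(2) -> no change; set of 2 is {2, 4}
Step 9: union(1, 0) -> already same set; set of 1 now {0, 1, 5}
Step 10: find(9) -> no change; set of 9 is {6, 7, 8, 9}
Step 11: find(1) -> no change; set of 1 is {0, 1, 5}
Step 12: union(4, 5) -> merged; set of 4 now {0, 1, 2, 4, 5}
Component of 2: {0, 1, 2, 4, 5}

Answer: 0, 1, 2, 4, 5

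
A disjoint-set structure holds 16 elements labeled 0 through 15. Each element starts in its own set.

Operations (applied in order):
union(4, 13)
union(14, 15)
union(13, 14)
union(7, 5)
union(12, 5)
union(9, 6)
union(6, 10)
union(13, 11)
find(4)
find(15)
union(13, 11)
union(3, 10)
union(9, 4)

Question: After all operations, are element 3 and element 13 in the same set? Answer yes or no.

Step 1: union(4, 13) -> merged; set of 4 now {4, 13}
Step 2: union(14, 15) -> merged; set of 14 now {14, 15}
Step 3: union(13, 14) -> merged; set of 13 now {4, 13, 14, 15}
Step 4: union(7, 5) -> merged; set of 7 now {5, 7}
Step 5: union(12, 5) -> merged; set of 12 now {5, 7, 12}
Step 6: union(9, 6) -> merged; set of 9 now {6, 9}
Step 7: union(6, 10) -> merged; set of 6 now {6, 9, 10}
Step 8: union(13, 11) -> merged; set of 13 now {4, 11, 13, 14, 15}
Step 9: find(4) -> no change; set of 4 is {4, 11, 13, 14, 15}
Step 10: find(15) -> no change; set of 15 is {4, 11, 13, 14, 15}
Step 11: union(13, 11) -> already same set; set of 13 now {4, 11, 13, 14, 15}
Step 12: union(3, 10) -> merged; set of 3 now {3, 6, 9, 10}
Step 13: union(9, 4) -> merged; set of 9 now {3, 4, 6, 9, 10, 11, 13, 14, 15}
Set of 3: {3, 4, 6, 9, 10, 11, 13, 14, 15}; 13 is a member.

Answer: yes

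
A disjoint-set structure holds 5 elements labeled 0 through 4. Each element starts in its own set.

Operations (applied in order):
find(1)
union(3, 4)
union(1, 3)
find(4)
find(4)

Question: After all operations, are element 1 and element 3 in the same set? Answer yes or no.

Step 1: find(1) -> no change; set of 1 is {1}
Step 2: union(3, 4) -> merged; set of 3 now {3, 4}
Step 3: union(1, 3) -> merged; set of 1 now {1, 3, 4}
Step 4: find(4) -> no change; set of 4 is {1, 3, 4}
Step 5: find(4) -> no change; set of 4 is {1, 3, 4}
Set of 1: {1, 3, 4}; 3 is a member.

Answer: yes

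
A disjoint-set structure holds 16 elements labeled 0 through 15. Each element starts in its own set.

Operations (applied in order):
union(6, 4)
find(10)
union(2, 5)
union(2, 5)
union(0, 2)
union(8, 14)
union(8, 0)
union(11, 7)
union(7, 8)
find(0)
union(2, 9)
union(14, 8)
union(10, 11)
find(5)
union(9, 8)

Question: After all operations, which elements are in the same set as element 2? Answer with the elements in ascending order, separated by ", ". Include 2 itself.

Answer: 0, 2, 5, 7, 8, 9, 10, 11, 14

Derivation:
Step 1: union(6, 4) -> merged; set of 6 now {4, 6}
Step 2: find(10) -> no change; set of 10 is {10}
Step 3: union(2, 5) -> merged; set of 2 now {2, 5}
Step 4: union(2, 5) -> already same set; set of 2 now {2, 5}
Step 5: union(0, 2) -> merged; set of 0 now {0, 2, 5}
Step 6: union(8, 14) -> merged; set of 8 now {8, 14}
Step 7: union(8, 0) -> merged; set of 8 now {0, 2, 5, 8, 14}
Step 8: union(11, 7) -> merged; set of 11 now {7, 11}
Step 9: union(7, 8) -> merged; set of 7 now {0, 2, 5, 7, 8, 11, 14}
Step 10: find(0) -> no change; set of 0 is {0, 2, 5, 7, 8, 11, 14}
Step 11: union(2, 9) -> merged; set of 2 now {0, 2, 5, 7, 8, 9, 11, 14}
Step 12: union(14, 8) -> already same set; set of 14 now {0, 2, 5, 7, 8, 9, 11, 14}
Step 13: union(10, 11) -> merged; set of 10 now {0, 2, 5, 7, 8, 9, 10, 11, 14}
Step 14: find(5) -> no change; set of 5 is {0, 2, 5, 7, 8, 9, 10, 11, 14}
Step 15: union(9, 8) -> already same set; set of 9 now {0, 2, 5, 7, 8, 9, 10, 11, 14}
Component of 2: {0, 2, 5, 7, 8, 9, 10, 11, 14}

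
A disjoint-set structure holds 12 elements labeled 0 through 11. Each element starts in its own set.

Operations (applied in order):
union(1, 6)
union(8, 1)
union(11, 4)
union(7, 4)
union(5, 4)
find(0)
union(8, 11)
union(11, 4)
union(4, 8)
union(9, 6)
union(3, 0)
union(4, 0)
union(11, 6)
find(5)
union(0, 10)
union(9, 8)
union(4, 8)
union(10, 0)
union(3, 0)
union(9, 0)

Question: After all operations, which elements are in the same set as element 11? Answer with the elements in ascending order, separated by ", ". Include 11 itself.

Answer: 0, 1, 3, 4, 5, 6, 7, 8, 9, 10, 11

Derivation:
Step 1: union(1, 6) -> merged; set of 1 now {1, 6}
Step 2: union(8, 1) -> merged; set of 8 now {1, 6, 8}
Step 3: union(11, 4) -> merged; set of 11 now {4, 11}
Step 4: union(7, 4) -> merged; set of 7 now {4, 7, 11}
Step 5: union(5, 4) -> merged; set of 5 now {4, 5, 7, 11}
Step 6: find(0) -> no change; set of 0 is {0}
Step 7: union(8, 11) -> merged; set of 8 now {1, 4, 5, 6, 7, 8, 11}
Step 8: union(11, 4) -> already same set; set of 11 now {1, 4, 5, 6, 7, 8, 11}
Step 9: union(4, 8) -> already same set; set of 4 now {1, 4, 5, 6, 7, 8, 11}
Step 10: union(9, 6) -> merged; set of 9 now {1, 4, 5, 6, 7, 8, 9, 11}
Step 11: union(3, 0) -> merged; set of 3 now {0, 3}
Step 12: union(4, 0) -> merged; set of 4 now {0, 1, 3, 4, 5, 6, 7, 8, 9, 11}
Step 13: union(11, 6) -> already same set; set of 11 now {0, 1, 3, 4, 5, 6, 7, 8, 9, 11}
Step 14: find(5) -> no change; set of 5 is {0, 1, 3, 4, 5, 6, 7, 8, 9, 11}
Step 15: union(0, 10) -> merged; set of 0 now {0, 1, 3, 4, 5, 6, 7, 8, 9, 10, 11}
Step 16: union(9, 8) -> already same set; set of 9 now {0, 1, 3, 4, 5, 6, 7, 8, 9, 10, 11}
Step 17: union(4, 8) -> already same set; set of 4 now {0, 1, 3, 4, 5, 6, 7, 8, 9, 10, 11}
Step 18: union(10, 0) -> already same set; set of 10 now {0, 1, 3, 4, 5, 6, 7, 8, 9, 10, 11}
Step 19: union(3, 0) -> already same set; set of 3 now {0, 1, 3, 4, 5, 6, 7, 8, 9, 10, 11}
Step 20: union(9, 0) -> already same set; set of 9 now {0, 1, 3, 4, 5, 6, 7, 8, 9, 10, 11}
Component of 11: {0, 1, 3, 4, 5, 6, 7, 8, 9, 10, 11}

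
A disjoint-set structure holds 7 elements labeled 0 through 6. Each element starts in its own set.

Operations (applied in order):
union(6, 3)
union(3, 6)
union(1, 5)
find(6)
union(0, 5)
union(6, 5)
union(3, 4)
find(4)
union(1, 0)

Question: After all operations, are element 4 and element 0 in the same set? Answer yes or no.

Answer: yes

Derivation:
Step 1: union(6, 3) -> merged; set of 6 now {3, 6}
Step 2: union(3, 6) -> already same set; set of 3 now {3, 6}
Step 3: union(1, 5) -> merged; set of 1 now {1, 5}
Step 4: find(6) -> no change; set of 6 is {3, 6}
Step 5: union(0, 5) -> merged; set of 0 now {0, 1, 5}
Step 6: union(6, 5) -> merged; set of 6 now {0, 1, 3, 5, 6}
Step 7: union(3, 4) -> merged; set of 3 now {0, 1, 3, 4, 5, 6}
Step 8: find(4) -> no change; set of 4 is {0, 1, 3, 4, 5, 6}
Step 9: union(1, 0) -> already same set; set of 1 now {0, 1, 3, 4, 5, 6}
Set of 4: {0, 1, 3, 4, 5, 6}; 0 is a member.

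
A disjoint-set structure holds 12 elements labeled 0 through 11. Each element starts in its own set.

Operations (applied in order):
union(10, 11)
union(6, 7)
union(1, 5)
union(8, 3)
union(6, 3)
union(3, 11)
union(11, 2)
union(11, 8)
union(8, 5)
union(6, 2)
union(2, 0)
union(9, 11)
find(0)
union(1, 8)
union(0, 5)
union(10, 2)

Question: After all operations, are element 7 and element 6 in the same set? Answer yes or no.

Step 1: union(10, 11) -> merged; set of 10 now {10, 11}
Step 2: union(6, 7) -> merged; set of 6 now {6, 7}
Step 3: union(1, 5) -> merged; set of 1 now {1, 5}
Step 4: union(8, 3) -> merged; set of 8 now {3, 8}
Step 5: union(6, 3) -> merged; set of 6 now {3, 6, 7, 8}
Step 6: union(3, 11) -> merged; set of 3 now {3, 6, 7, 8, 10, 11}
Step 7: union(11, 2) -> merged; set of 11 now {2, 3, 6, 7, 8, 10, 11}
Step 8: union(11, 8) -> already same set; set of 11 now {2, 3, 6, 7, 8, 10, 11}
Step 9: union(8, 5) -> merged; set of 8 now {1, 2, 3, 5, 6, 7, 8, 10, 11}
Step 10: union(6, 2) -> already same set; set of 6 now {1, 2, 3, 5, 6, 7, 8, 10, 11}
Step 11: union(2, 0) -> merged; set of 2 now {0, 1, 2, 3, 5, 6, 7, 8, 10, 11}
Step 12: union(9, 11) -> merged; set of 9 now {0, 1, 2, 3, 5, 6, 7, 8, 9, 10, 11}
Step 13: find(0) -> no change; set of 0 is {0, 1, 2, 3, 5, 6, 7, 8, 9, 10, 11}
Step 14: union(1, 8) -> already same set; set of 1 now {0, 1, 2, 3, 5, 6, 7, 8, 9, 10, 11}
Step 15: union(0, 5) -> already same set; set of 0 now {0, 1, 2, 3, 5, 6, 7, 8, 9, 10, 11}
Step 16: union(10, 2) -> already same set; set of 10 now {0, 1, 2, 3, 5, 6, 7, 8, 9, 10, 11}
Set of 7: {0, 1, 2, 3, 5, 6, 7, 8, 9, 10, 11}; 6 is a member.

Answer: yes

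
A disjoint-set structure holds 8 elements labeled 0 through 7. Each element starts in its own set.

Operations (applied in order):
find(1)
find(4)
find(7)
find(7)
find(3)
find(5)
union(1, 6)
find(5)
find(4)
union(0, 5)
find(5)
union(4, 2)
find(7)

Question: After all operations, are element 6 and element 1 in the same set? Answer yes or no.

Answer: yes

Derivation:
Step 1: find(1) -> no change; set of 1 is {1}
Step 2: find(4) -> no change; set of 4 is {4}
Step 3: find(7) -> no change; set of 7 is {7}
Step 4: find(7) -> no change; set of 7 is {7}
Step 5: find(3) -> no change; set of 3 is {3}
Step 6: find(5) -> no change; set of 5 is {5}
Step 7: union(1, 6) -> merged; set of 1 now {1, 6}
Step 8: find(5) -> no change; set of 5 is {5}
Step 9: find(4) -> no change; set of 4 is {4}
Step 10: union(0, 5) -> merged; set of 0 now {0, 5}
Step 11: find(5) -> no change; set of 5 is {0, 5}
Step 12: union(4, 2) -> merged; set of 4 now {2, 4}
Step 13: find(7) -> no change; set of 7 is {7}
Set of 6: {1, 6}; 1 is a member.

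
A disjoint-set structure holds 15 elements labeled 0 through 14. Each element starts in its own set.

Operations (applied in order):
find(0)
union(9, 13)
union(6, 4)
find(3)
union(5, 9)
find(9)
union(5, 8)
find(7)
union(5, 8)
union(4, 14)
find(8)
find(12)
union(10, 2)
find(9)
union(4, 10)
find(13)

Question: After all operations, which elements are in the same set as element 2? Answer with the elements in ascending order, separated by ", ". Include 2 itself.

Answer: 2, 4, 6, 10, 14

Derivation:
Step 1: find(0) -> no change; set of 0 is {0}
Step 2: union(9, 13) -> merged; set of 9 now {9, 13}
Step 3: union(6, 4) -> merged; set of 6 now {4, 6}
Step 4: find(3) -> no change; set of 3 is {3}
Step 5: union(5, 9) -> merged; set of 5 now {5, 9, 13}
Step 6: find(9) -> no change; set of 9 is {5, 9, 13}
Step 7: union(5, 8) -> merged; set of 5 now {5, 8, 9, 13}
Step 8: find(7) -> no change; set of 7 is {7}
Step 9: union(5, 8) -> already same set; set of 5 now {5, 8, 9, 13}
Step 10: union(4, 14) -> merged; set of 4 now {4, 6, 14}
Step 11: find(8) -> no change; set of 8 is {5, 8, 9, 13}
Step 12: find(12) -> no change; set of 12 is {12}
Step 13: union(10, 2) -> merged; set of 10 now {2, 10}
Step 14: find(9) -> no change; set of 9 is {5, 8, 9, 13}
Step 15: union(4, 10) -> merged; set of 4 now {2, 4, 6, 10, 14}
Step 16: find(13) -> no change; set of 13 is {5, 8, 9, 13}
Component of 2: {2, 4, 6, 10, 14}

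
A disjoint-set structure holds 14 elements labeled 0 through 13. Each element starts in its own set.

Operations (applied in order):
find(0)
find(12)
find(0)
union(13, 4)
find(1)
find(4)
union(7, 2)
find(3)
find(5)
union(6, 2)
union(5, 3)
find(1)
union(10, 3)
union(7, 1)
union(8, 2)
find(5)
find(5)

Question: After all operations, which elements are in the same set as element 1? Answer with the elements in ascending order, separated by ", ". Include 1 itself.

Step 1: find(0) -> no change; set of 0 is {0}
Step 2: find(12) -> no change; set of 12 is {12}
Step 3: find(0) -> no change; set of 0 is {0}
Step 4: union(13, 4) -> merged; set of 13 now {4, 13}
Step 5: find(1) -> no change; set of 1 is {1}
Step 6: find(4) -> no change; set of 4 is {4, 13}
Step 7: union(7, 2) -> merged; set of 7 now {2, 7}
Step 8: find(3) -> no change; set of 3 is {3}
Step 9: find(5) -> no change; set of 5 is {5}
Step 10: union(6, 2) -> merged; set of 6 now {2, 6, 7}
Step 11: union(5, 3) -> merged; set of 5 now {3, 5}
Step 12: find(1) -> no change; set of 1 is {1}
Step 13: union(10, 3) -> merged; set of 10 now {3, 5, 10}
Step 14: union(7, 1) -> merged; set of 7 now {1, 2, 6, 7}
Step 15: union(8, 2) -> merged; set of 8 now {1, 2, 6, 7, 8}
Step 16: find(5) -> no change; set of 5 is {3, 5, 10}
Step 17: find(5) -> no change; set of 5 is {3, 5, 10}
Component of 1: {1, 2, 6, 7, 8}

Answer: 1, 2, 6, 7, 8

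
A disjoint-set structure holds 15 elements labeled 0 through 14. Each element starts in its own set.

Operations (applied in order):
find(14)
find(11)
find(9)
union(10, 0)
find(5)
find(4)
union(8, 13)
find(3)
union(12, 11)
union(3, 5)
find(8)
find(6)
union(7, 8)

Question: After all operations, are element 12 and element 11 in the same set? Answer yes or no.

Step 1: find(14) -> no change; set of 14 is {14}
Step 2: find(11) -> no change; set of 11 is {11}
Step 3: find(9) -> no change; set of 9 is {9}
Step 4: union(10, 0) -> merged; set of 10 now {0, 10}
Step 5: find(5) -> no change; set of 5 is {5}
Step 6: find(4) -> no change; set of 4 is {4}
Step 7: union(8, 13) -> merged; set of 8 now {8, 13}
Step 8: find(3) -> no change; set of 3 is {3}
Step 9: union(12, 11) -> merged; set of 12 now {11, 12}
Step 10: union(3, 5) -> merged; set of 3 now {3, 5}
Step 11: find(8) -> no change; set of 8 is {8, 13}
Step 12: find(6) -> no change; set of 6 is {6}
Step 13: union(7, 8) -> merged; set of 7 now {7, 8, 13}
Set of 12: {11, 12}; 11 is a member.

Answer: yes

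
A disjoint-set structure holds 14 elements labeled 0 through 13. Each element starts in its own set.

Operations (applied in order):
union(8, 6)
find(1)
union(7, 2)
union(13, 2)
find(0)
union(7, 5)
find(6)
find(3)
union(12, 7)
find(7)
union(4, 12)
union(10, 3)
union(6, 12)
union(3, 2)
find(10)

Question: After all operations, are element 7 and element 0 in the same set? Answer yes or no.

Step 1: union(8, 6) -> merged; set of 8 now {6, 8}
Step 2: find(1) -> no change; set of 1 is {1}
Step 3: union(7, 2) -> merged; set of 7 now {2, 7}
Step 4: union(13, 2) -> merged; set of 13 now {2, 7, 13}
Step 5: find(0) -> no change; set of 0 is {0}
Step 6: union(7, 5) -> merged; set of 7 now {2, 5, 7, 13}
Step 7: find(6) -> no change; set of 6 is {6, 8}
Step 8: find(3) -> no change; set of 3 is {3}
Step 9: union(12, 7) -> merged; set of 12 now {2, 5, 7, 12, 13}
Step 10: find(7) -> no change; set of 7 is {2, 5, 7, 12, 13}
Step 11: union(4, 12) -> merged; set of 4 now {2, 4, 5, 7, 12, 13}
Step 12: union(10, 3) -> merged; set of 10 now {3, 10}
Step 13: union(6, 12) -> merged; set of 6 now {2, 4, 5, 6, 7, 8, 12, 13}
Step 14: union(3, 2) -> merged; set of 3 now {2, 3, 4, 5, 6, 7, 8, 10, 12, 13}
Step 15: find(10) -> no change; set of 10 is {2, 3, 4, 5, 6, 7, 8, 10, 12, 13}
Set of 7: {2, 3, 4, 5, 6, 7, 8, 10, 12, 13}; 0 is not a member.

Answer: no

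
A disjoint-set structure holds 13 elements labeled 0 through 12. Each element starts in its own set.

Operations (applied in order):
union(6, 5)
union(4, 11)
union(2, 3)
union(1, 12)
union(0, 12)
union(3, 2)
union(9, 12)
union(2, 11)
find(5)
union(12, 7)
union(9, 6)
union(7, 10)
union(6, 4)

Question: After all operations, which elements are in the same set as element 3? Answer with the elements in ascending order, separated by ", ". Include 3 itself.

Answer: 0, 1, 2, 3, 4, 5, 6, 7, 9, 10, 11, 12

Derivation:
Step 1: union(6, 5) -> merged; set of 6 now {5, 6}
Step 2: union(4, 11) -> merged; set of 4 now {4, 11}
Step 3: union(2, 3) -> merged; set of 2 now {2, 3}
Step 4: union(1, 12) -> merged; set of 1 now {1, 12}
Step 5: union(0, 12) -> merged; set of 0 now {0, 1, 12}
Step 6: union(3, 2) -> already same set; set of 3 now {2, 3}
Step 7: union(9, 12) -> merged; set of 9 now {0, 1, 9, 12}
Step 8: union(2, 11) -> merged; set of 2 now {2, 3, 4, 11}
Step 9: find(5) -> no change; set of 5 is {5, 6}
Step 10: union(12, 7) -> merged; set of 12 now {0, 1, 7, 9, 12}
Step 11: union(9, 6) -> merged; set of 9 now {0, 1, 5, 6, 7, 9, 12}
Step 12: union(7, 10) -> merged; set of 7 now {0, 1, 5, 6, 7, 9, 10, 12}
Step 13: union(6, 4) -> merged; set of 6 now {0, 1, 2, 3, 4, 5, 6, 7, 9, 10, 11, 12}
Component of 3: {0, 1, 2, 3, 4, 5, 6, 7, 9, 10, 11, 12}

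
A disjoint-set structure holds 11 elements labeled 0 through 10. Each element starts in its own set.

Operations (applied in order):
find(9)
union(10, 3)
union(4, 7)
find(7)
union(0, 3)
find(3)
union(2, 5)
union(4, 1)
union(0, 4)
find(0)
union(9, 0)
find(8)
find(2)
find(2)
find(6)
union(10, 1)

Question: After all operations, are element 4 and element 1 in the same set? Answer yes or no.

Step 1: find(9) -> no change; set of 9 is {9}
Step 2: union(10, 3) -> merged; set of 10 now {3, 10}
Step 3: union(4, 7) -> merged; set of 4 now {4, 7}
Step 4: find(7) -> no change; set of 7 is {4, 7}
Step 5: union(0, 3) -> merged; set of 0 now {0, 3, 10}
Step 6: find(3) -> no change; set of 3 is {0, 3, 10}
Step 7: union(2, 5) -> merged; set of 2 now {2, 5}
Step 8: union(4, 1) -> merged; set of 4 now {1, 4, 7}
Step 9: union(0, 4) -> merged; set of 0 now {0, 1, 3, 4, 7, 10}
Step 10: find(0) -> no change; set of 0 is {0, 1, 3, 4, 7, 10}
Step 11: union(9, 0) -> merged; set of 9 now {0, 1, 3, 4, 7, 9, 10}
Step 12: find(8) -> no change; set of 8 is {8}
Step 13: find(2) -> no change; set of 2 is {2, 5}
Step 14: find(2) -> no change; set of 2 is {2, 5}
Step 15: find(6) -> no change; set of 6 is {6}
Step 16: union(10, 1) -> already same set; set of 10 now {0, 1, 3, 4, 7, 9, 10}
Set of 4: {0, 1, 3, 4, 7, 9, 10}; 1 is a member.

Answer: yes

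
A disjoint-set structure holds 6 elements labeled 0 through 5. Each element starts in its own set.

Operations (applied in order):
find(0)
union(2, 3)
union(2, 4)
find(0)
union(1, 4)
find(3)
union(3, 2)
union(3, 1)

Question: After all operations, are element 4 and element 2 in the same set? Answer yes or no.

Answer: yes

Derivation:
Step 1: find(0) -> no change; set of 0 is {0}
Step 2: union(2, 3) -> merged; set of 2 now {2, 3}
Step 3: union(2, 4) -> merged; set of 2 now {2, 3, 4}
Step 4: find(0) -> no change; set of 0 is {0}
Step 5: union(1, 4) -> merged; set of 1 now {1, 2, 3, 4}
Step 6: find(3) -> no change; set of 3 is {1, 2, 3, 4}
Step 7: union(3, 2) -> already same set; set of 3 now {1, 2, 3, 4}
Step 8: union(3, 1) -> already same set; set of 3 now {1, 2, 3, 4}
Set of 4: {1, 2, 3, 4}; 2 is a member.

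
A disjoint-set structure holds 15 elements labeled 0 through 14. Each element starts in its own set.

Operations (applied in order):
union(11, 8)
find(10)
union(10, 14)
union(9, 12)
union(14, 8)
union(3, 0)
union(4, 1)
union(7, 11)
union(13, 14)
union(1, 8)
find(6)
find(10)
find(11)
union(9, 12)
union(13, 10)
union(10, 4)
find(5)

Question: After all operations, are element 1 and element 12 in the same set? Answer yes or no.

Step 1: union(11, 8) -> merged; set of 11 now {8, 11}
Step 2: find(10) -> no change; set of 10 is {10}
Step 3: union(10, 14) -> merged; set of 10 now {10, 14}
Step 4: union(9, 12) -> merged; set of 9 now {9, 12}
Step 5: union(14, 8) -> merged; set of 14 now {8, 10, 11, 14}
Step 6: union(3, 0) -> merged; set of 3 now {0, 3}
Step 7: union(4, 1) -> merged; set of 4 now {1, 4}
Step 8: union(7, 11) -> merged; set of 7 now {7, 8, 10, 11, 14}
Step 9: union(13, 14) -> merged; set of 13 now {7, 8, 10, 11, 13, 14}
Step 10: union(1, 8) -> merged; set of 1 now {1, 4, 7, 8, 10, 11, 13, 14}
Step 11: find(6) -> no change; set of 6 is {6}
Step 12: find(10) -> no change; set of 10 is {1, 4, 7, 8, 10, 11, 13, 14}
Step 13: find(11) -> no change; set of 11 is {1, 4, 7, 8, 10, 11, 13, 14}
Step 14: union(9, 12) -> already same set; set of 9 now {9, 12}
Step 15: union(13, 10) -> already same set; set of 13 now {1, 4, 7, 8, 10, 11, 13, 14}
Step 16: union(10, 4) -> already same set; set of 10 now {1, 4, 7, 8, 10, 11, 13, 14}
Step 17: find(5) -> no change; set of 5 is {5}
Set of 1: {1, 4, 7, 8, 10, 11, 13, 14}; 12 is not a member.

Answer: no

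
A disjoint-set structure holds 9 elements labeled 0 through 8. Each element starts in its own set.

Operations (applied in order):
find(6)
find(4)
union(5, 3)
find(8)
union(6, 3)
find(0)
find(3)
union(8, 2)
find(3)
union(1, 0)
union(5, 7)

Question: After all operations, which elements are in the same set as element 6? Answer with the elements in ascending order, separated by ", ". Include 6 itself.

Answer: 3, 5, 6, 7

Derivation:
Step 1: find(6) -> no change; set of 6 is {6}
Step 2: find(4) -> no change; set of 4 is {4}
Step 3: union(5, 3) -> merged; set of 5 now {3, 5}
Step 4: find(8) -> no change; set of 8 is {8}
Step 5: union(6, 3) -> merged; set of 6 now {3, 5, 6}
Step 6: find(0) -> no change; set of 0 is {0}
Step 7: find(3) -> no change; set of 3 is {3, 5, 6}
Step 8: union(8, 2) -> merged; set of 8 now {2, 8}
Step 9: find(3) -> no change; set of 3 is {3, 5, 6}
Step 10: union(1, 0) -> merged; set of 1 now {0, 1}
Step 11: union(5, 7) -> merged; set of 5 now {3, 5, 6, 7}
Component of 6: {3, 5, 6, 7}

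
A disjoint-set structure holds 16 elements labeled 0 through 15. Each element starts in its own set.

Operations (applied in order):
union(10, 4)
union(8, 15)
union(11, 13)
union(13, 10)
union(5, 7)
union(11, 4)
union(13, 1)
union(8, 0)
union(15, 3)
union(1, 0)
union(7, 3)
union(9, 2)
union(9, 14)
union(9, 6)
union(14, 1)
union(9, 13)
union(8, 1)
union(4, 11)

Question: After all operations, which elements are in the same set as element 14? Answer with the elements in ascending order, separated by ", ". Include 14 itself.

Answer: 0, 1, 2, 3, 4, 5, 6, 7, 8, 9, 10, 11, 13, 14, 15

Derivation:
Step 1: union(10, 4) -> merged; set of 10 now {4, 10}
Step 2: union(8, 15) -> merged; set of 8 now {8, 15}
Step 3: union(11, 13) -> merged; set of 11 now {11, 13}
Step 4: union(13, 10) -> merged; set of 13 now {4, 10, 11, 13}
Step 5: union(5, 7) -> merged; set of 5 now {5, 7}
Step 6: union(11, 4) -> already same set; set of 11 now {4, 10, 11, 13}
Step 7: union(13, 1) -> merged; set of 13 now {1, 4, 10, 11, 13}
Step 8: union(8, 0) -> merged; set of 8 now {0, 8, 15}
Step 9: union(15, 3) -> merged; set of 15 now {0, 3, 8, 15}
Step 10: union(1, 0) -> merged; set of 1 now {0, 1, 3, 4, 8, 10, 11, 13, 15}
Step 11: union(7, 3) -> merged; set of 7 now {0, 1, 3, 4, 5, 7, 8, 10, 11, 13, 15}
Step 12: union(9, 2) -> merged; set of 9 now {2, 9}
Step 13: union(9, 14) -> merged; set of 9 now {2, 9, 14}
Step 14: union(9, 6) -> merged; set of 9 now {2, 6, 9, 14}
Step 15: union(14, 1) -> merged; set of 14 now {0, 1, 2, 3, 4, 5, 6, 7, 8, 9, 10, 11, 13, 14, 15}
Step 16: union(9, 13) -> already same set; set of 9 now {0, 1, 2, 3, 4, 5, 6, 7, 8, 9, 10, 11, 13, 14, 15}
Step 17: union(8, 1) -> already same set; set of 8 now {0, 1, 2, 3, 4, 5, 6, 7, 8, 9, 10, 11, 13, 14, 15}
Step 18: union(4, 11) -> already same set; set of 4 now {0, 1, 2, 3, 4, 5, 6, 7, 8, 9, 10, 11, 13, 14, 15}
Component of 14: {0, 1, 2, 3, 4, 5, 6, 7, 8, 9, 10, 11, 13, 14, 15}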